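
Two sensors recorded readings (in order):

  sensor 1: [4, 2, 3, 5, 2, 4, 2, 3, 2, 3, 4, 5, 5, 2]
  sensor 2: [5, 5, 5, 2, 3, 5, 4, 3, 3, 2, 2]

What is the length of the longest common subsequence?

7

Pick 2 (sensor 1 #2, sensor 2 #4), 3 (sensor 1 #3, sensor 2 #5), 5 (sensor 1 #4, sensor 2 #6), 4 (sensor 1 #6, sensor 2 #7), 3 (sensor 1 #8, sensor 2 #9), 2 (sensor 1 #9, sensor 2 #10), 2 (sensor 1 #14, sensor 2 #11); all 7 values appear in both, in order. dp[14][11] = 7 confirms this is the maximum.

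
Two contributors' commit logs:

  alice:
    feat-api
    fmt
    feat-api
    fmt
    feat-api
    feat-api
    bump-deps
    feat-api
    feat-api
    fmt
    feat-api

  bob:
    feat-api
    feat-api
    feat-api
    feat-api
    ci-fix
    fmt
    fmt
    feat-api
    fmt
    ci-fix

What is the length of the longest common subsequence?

6

One common subsequence of length 6: feat-api at alice[1]=bob[1], feat-api at alice[3]=bob[2], feat-api at alice[5]=bob[3], feat-api at alice[6]=bob[4], feat-api at alice[9]=bob[8], fmt at alice[10]=bob[9], and the DP table's final entry dp[11][10] is also 6, so no common subsequence is longer.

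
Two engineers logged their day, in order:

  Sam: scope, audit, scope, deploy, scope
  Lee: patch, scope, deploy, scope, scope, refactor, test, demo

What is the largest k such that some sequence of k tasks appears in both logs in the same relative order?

Match scope at Sam[1]=Lee[2], scope at Sam[3]=Lee[4], scope at Sam[5]=Lee[5] — 3 tasks in the same relative order in both, and the DP table's final entry dp[5][8] is also 3, so no common subsequence is longer.

3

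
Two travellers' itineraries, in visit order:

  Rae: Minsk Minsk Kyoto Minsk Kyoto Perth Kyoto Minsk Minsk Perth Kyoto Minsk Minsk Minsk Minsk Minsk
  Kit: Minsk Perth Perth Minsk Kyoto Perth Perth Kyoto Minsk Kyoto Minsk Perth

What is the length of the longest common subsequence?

Pick Minsk [1,1] → Minsk [2,4] → Kyoto [3,5] → Perth [6,7] → Kyoto [7,8] → Minsk [8,9] → Minsk [9,11] → Perth [10,12]; all 8 stops appear in both, in order. Since dp[16][12] = 8, nothing longer is possible.

8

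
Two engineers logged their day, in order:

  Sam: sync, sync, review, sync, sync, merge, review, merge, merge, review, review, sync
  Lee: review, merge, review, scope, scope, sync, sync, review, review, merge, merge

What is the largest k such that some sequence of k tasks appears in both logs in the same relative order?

One common subsequence of length 6: sync [1,6], then sync [2,7], then review [3,8], then review [7,9], then merge [8,10], then merge [9,11]. dp[12][11] = 6 confirms this is the maximum.

6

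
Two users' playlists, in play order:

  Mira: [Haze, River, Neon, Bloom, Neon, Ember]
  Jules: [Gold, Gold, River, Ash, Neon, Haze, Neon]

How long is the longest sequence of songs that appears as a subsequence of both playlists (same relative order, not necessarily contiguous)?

3

Taking River (Mira #2, Jules #3), Neon (Mira #3, Jules #5), Neon (Mira #5, Jules #7) gives a common subsequence of length 3. dp[6][7] = 3 confirms this is the maximum.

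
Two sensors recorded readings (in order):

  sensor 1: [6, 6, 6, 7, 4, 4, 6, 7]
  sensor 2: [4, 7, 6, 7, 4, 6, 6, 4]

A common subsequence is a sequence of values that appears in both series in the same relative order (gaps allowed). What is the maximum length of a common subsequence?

4

Taking 6 at sensor 1[1]=sensor 2[3], then 6 at sensor 1[2]=sensor 2[6], then 6 at sensor 1[3]=sensor 2[7], then 4 at sensor 1[6]=sensor 2[8] gives a common subsequence of length 4, and the DP table's final entry dp[8][8] is also 4, so no common subsequence is longer.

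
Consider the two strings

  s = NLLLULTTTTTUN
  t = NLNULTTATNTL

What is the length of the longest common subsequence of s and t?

Pick N (s #1, t #1), L (s #2, t #2), U (s #5, t #4), L (s #6, t #5), T (s #7, t #6), T (s #8, t #7), T (s #9, t #9), T (s #10, t #11); all 8 characters appear in both, in order. Since dp[13][12] = 8, nothing longer is possible.

8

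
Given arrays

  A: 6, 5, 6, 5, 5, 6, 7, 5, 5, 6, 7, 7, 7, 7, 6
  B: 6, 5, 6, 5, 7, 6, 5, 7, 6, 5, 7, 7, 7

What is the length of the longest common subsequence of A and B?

10

Pick 6 (A #1, B #1); then 5 (A #2, B #2); then 6 (A #3, B #3); then 5 (A #4, B #4); then 5 (A #5, B #7); then 6 (A #6, B #9); then 5 (A #9, B #10); then 7 (A #12, B #11); then 7 (A #13, B #12); then 7 (A #14, B #13); all 10 values appear in both, in order, and the DP table's final entry dp[15][13] is also 10, so no common subsequence is longer.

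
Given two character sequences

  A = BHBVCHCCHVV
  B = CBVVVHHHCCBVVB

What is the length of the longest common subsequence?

7

Match B (A #1, B #2); then H (A #2, B #7); then H (A #6, B #8); then C (A #7, B #9); then C (A #8, B #10); then V (A #10, B #12); then V (A #11, B #13) — 7 characters in the same relative order in both. dp[11][14] = 7 confirms this is the maximum.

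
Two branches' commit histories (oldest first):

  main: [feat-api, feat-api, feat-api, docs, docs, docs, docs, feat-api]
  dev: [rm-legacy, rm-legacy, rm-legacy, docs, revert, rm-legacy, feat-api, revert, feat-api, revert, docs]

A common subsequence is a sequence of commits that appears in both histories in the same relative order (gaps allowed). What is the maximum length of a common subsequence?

Taking feat-api (main #1, dev #7), then feat-api (main #2, dev #9), then docs (main #7, dev #11) gives a common subsequence of length 3. dp[8][11] = 3 confirms this is the maximum.

3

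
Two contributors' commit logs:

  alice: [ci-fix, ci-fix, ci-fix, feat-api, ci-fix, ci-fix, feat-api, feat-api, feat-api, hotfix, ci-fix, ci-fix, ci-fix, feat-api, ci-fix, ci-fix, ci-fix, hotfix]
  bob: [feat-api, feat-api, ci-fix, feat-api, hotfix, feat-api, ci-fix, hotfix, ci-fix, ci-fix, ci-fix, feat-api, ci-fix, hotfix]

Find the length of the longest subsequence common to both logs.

One common subsequence of length 11: feat-api [4,2], then ci-fix [6,3], then feat-api [7,4], then feat-api [8,6], then hotfix [10,8], then ci-fix [11,9], then ci-fix [12,10], then ci-fix [13,11], then feat-api [14,12], then ci-fix [17,13], then hotfix [18,14]. dp[18][14] = 11 confirms this is the maximum.

11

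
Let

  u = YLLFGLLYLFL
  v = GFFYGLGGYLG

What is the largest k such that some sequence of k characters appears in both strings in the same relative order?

5

One common subsequence of length 5: Y (u #1, v #4), then L (u #2, v #6), then G (u #5, v #8), then Y (u #8, v #9), then L (u #9, v #10). The LCS DP gives dp[11][11] = 5, so this is optimal.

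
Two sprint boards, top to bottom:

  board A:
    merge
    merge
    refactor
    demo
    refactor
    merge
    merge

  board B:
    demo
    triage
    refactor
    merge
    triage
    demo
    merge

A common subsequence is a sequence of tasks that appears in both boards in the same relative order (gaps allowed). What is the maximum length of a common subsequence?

4

Pick demo at board A[4]=board B[1]; then refactor at board A[5]=board B[3]; then merge at board A[6]=board B[4]; then merge at board A[7]=board B[7]; all 4 tasks appear in both, in order. Since dp[7][7] = 4, nothing longer is possible.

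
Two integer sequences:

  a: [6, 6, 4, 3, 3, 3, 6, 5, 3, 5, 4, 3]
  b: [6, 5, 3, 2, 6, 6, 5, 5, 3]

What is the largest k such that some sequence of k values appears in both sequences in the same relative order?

6

Let dp[i][j] be the LCS length of the first i values of a and the first j values of b. dp[i][j] = dp[i-1][j-1]+1 when the i-th and j-th values match, else max(dp[i-1][j], dp[i][j-1]).
    ·  6  5  3  2  6  6  5  5  3
 ·  0  0  0  0  0  0  0  0  0  0
 6  0  1  1  1  1  1  1  1  1  1
 6  0  1  1  1  1  2  2  2  2  2
 4  0  1  1  1  1  2  2  2  2  2
 3  0  1  1  2  2  2  2  2  2  3
 3  0  1  1  2  2  2  2  2  2  3
 3  0  1  1  2  2  2  2  2  2  3
 6  0  1  1  2  2  3  3  3  3  3
 5  0  1  2  2  2  3  3  4  4  4
 3  0  1  2  3  3  3  3  4  4  5
 5  0  1  2  3  3  3  3  4  5  5
 4  0  1  2  3  3  3  3  4  5  5
 3  0  1  2  3  3  3  3  4  5  6
dp[12][9] = 6. One LCS (by backtracking along matches): 6, 6, 6, 5, 5, 3.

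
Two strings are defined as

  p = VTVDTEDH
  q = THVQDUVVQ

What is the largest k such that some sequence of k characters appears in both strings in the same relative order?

Let dp[i][j] be the LCS length of the first i characters of p and the first j characters of q. dp[i][j] = dp[i-1][j-1]+1 when the i-th and j-th characters match, else max(dp[i-1][j], dp[i][j-1]).
    ·  T  H  V  Q  D  U  V  V  Q
 ·  0  0  0  0  0  0  0  0  0  0
 V  0  0  0  1  1  1  1  1  1  1
 T  0  1  1  1  1  1  1  1  1  1
 V  0  1  1  2  2  2  2  2  2  2
 D  0  1  1  2  2  3  3  3  3  3
 T  0  1  1  2  2  3  3  3  3  3
 E  0  1  1  2  2  3  3  3  3  3
 D  0  1  1  2  2  3  3  3  3  3
 H  0  1  2  2  2  3  3  3  3  3
dp[8][9] = 3. One LCS (by backtracking along matches): TVD.

3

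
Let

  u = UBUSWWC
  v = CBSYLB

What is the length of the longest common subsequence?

2

Taking B (u #2, v #2), S (u #4, v #3) gives a common subsequence of length 2, and the DP table's final entry dp[7][6] is also 2, so no common subsequence is longer.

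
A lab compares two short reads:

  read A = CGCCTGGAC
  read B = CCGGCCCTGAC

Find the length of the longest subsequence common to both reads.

Let dp[i][j] be the LCS length of the first i bases of read A and the first j bases of read B. dp[i][j] = dp[i-1][j-1]+1 when the i-th and j-th bases match, else max(dp[i-1][j], dp[i][j-1]).
    ·  C  C  G  G  C  C  C  T  G  A  C
 ·  0  0  0  0  0  0  0  0  0  0  0  0
 C  0  1  1  1  1  1  1  1  1  1  1  1
 G  0  1  1  2  2  2  2  2  2  2  2  2
 C  0  1  2  2  2  3  3  3  3  3  3  3
 C  0  1  2  2  2  3  4  4  4  4  4  4
 T  0  1  2  2  2  3  4  4  5  5  5  5
 G  0  1  2  3  3  3  4  4  5  6  6  6
 G  0  1  2  3  4  4  4  4  5  6  6  6
 A  0  1  2  3  4  4  4  4  5  6  7  7
 C  0  1  2  3  4  5  5  5  5  6  7  8
dp[9][11] = 8. One LCS (by backtracking along matches): CGCCTGAC.

8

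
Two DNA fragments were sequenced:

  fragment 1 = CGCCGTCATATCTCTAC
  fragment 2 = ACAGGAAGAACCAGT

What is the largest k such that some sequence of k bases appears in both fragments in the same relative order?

Pick C [1,2]; then G [2,5]; then G [5,8]; then A [8,9]; then A [10,10]; then C [12,11]; then C [14,12]; then T [15,15]; all 8 bases appear in both, in order. The LCS DP gives dp[17][15] = 8, so this is optimal.

8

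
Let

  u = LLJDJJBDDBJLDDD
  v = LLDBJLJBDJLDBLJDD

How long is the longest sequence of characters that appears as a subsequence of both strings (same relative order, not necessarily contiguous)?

Match L at u[1]=v[1] → L at u[2]=v[2] → D at u[4]=v[3] → J at u[5]=v[5] → J at u[6]=v[7] → B at u[7]=v[8] → D at u[8]=v[9] → D at u[9]=v[12] → B at u[10]=v[13] → J at u[11]=v[15] → D at u[14]=v[16] → D at u[15]=v[17] — 12 characters in the same relative order in both. Since dp[15][17] = 12, nothing longer is possible.

12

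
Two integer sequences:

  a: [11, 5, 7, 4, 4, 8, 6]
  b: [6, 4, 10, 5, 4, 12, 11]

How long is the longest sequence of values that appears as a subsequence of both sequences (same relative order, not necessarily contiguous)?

2

Pick 5 (a #2, b #4), 4 (a #4, b #5); all 2 values appear in both, in order, and the DP table's final entry dp[7][7] is also 2, so no common subsequence is longer.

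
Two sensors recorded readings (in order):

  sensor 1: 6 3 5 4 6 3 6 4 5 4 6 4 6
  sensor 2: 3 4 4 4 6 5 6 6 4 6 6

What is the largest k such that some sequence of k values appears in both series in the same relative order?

7

Let dp[i][j] be the LCS length of the first i values of sensor 1 and the first j values of sensor 2. dp[i][j] = dp[i-1][j-1]+1 when the i-th and j-th values match, else max(dp[i-1][j], dp[i][j-1]).
    ·  3  4  4  4  6  5  6  6  4  6  6
 ·  0  0  0  0  0  0  0  0  0  0  0  0
 6  0  0  0  0  0  1  1  1  1  1  1  1
 3  0  1  1  1  1  1  1  1  1  1  1  1
 5  0  1  1  1  1  1  2  2  2  2  2  2
 4  0  1  2  2  2  2  2  2  2  3  3  3
 6  0  1  2  2  2  3  3  3  3  3  4  4
 3  0  1  2  2  2  3  3  3  3  3  4  4
 6  0  1  2  2  2  3  3  4  4  4  4  5
 4  0  1  2  3  3  3  3  4  4  5  5  5
 5  0  1  2  3  3  3  4  4  4  5  5  5
 4  0  1  2  3  4  4  4  4  4  5  5  5
 6  0  1  2  3  4  5  5  5  5  5  6  6
 4  0  1  2  3  4  5  5  5  5  6  6  6
 6  0  1  2  3  4  5  5  6  6  6  7  7
dp[13][11] = 7. One LCS (by backtracking along matches): 6, 5, 6, 6, 4, 6, 6.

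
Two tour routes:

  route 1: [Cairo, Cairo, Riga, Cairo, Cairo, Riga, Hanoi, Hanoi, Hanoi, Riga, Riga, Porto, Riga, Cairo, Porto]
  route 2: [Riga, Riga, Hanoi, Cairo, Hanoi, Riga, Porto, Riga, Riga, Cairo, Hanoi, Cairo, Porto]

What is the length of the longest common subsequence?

9

Match Riga [3,1] → Riga [6,2] → Hanoi [7,3] → Hanoi [9,5] → Riga [10,6] → Riga [11,8] → Riga [13,9] → Cairo [14,12] → Porto [15,13] — 9 stops in the same relative order in both, and the DP table's final entry dp[15][13] is also 9, so no common subsequence is longer.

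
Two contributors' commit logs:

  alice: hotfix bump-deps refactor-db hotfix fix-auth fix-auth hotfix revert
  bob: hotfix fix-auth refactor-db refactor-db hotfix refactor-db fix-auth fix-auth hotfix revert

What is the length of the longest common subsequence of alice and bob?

7

One common subsequence of length 7: hotfix (alice #1, bob #1); then refactor-db (alice #3, bob #4); then hotfix (alice #4, bob #5); then fix-auth (alice #5, bob #7); then fix-auth (alice #6, bob #8); then hotfix (alice #7, bob #9); then revert (alice #8, bob #10), and the DP table's final entry dp[8][10] is also 7, so no common subsequence is longer.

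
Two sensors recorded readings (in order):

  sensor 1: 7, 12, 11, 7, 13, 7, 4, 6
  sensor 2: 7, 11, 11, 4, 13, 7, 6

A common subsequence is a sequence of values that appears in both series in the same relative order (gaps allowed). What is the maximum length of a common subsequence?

5

Let dp[i][j] be the LCS length of the first i values of sensor 1 and the first j values of sensor 2. dp[i][j] = dp[i-1][j-1]+1 when the i-th and j-th values match, else max(dp[i-1][j], dp[i][j-1]).
    ·  7 11 11  4 13  7  6
 ·  0  0  0  0  0  0  0  0
 7  0  1  1  1  1  1  1  1
12  0  1  1  1  1  1  1  1
11  0  1  2  2  2  2  2  2
 7  0  1  2  2  2  2  3  3
13  0  1  2  2  2  3  3  3
 7  0  1  2  2  2  3  4  4
 4  0  1  2  2  3  3  4  4
 6  0  1  2  2  3  3  4  5
dp[8][7] = 5. One LCS (by backtracking along matches): 7, 11, 13, 7, 6.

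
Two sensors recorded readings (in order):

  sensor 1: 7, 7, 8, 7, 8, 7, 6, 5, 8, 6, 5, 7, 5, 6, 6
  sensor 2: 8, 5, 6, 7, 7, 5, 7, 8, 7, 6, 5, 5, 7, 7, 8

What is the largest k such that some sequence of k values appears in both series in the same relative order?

9

Taking 7 at sensor 1[1]=sensor 2[4]; then 7 at sensor 1[2]=sensor 2[5]; then 7 at sensor 1[4]=sensor 2[7]; then 8 at sensor 1[5]=sensor 2[8]; then 7 at sensor 1[6]=sensor 2[9]; then 6 at sensor 1[7]=sensor 2[10]; then 5 at sensor 1[8]=sensor 2[11]; then 5 at sensor 1[11]=sensor 2[12]; then 7 at sensor 1[12]=sensor 2[14] gives a common subsequence of length 9. dp[15][15] = 9 confirms this is the maximum.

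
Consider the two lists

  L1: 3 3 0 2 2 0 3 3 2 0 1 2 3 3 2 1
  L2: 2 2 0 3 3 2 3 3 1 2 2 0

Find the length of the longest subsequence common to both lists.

9

Pick 2 (L1 #4, L2 #1) → 2 (L1 #5, L2 #2) → 0 (L1 #6, L2 #3) → 3 (L1 #7, L2 #4) → 3 (L1 #8, L2 #5) → 2 (L1 #9, L2 #6) → 1 (L1 #11, L2 #9) → 2 (L1 #12, L2 #10) → 2 (L1 #15, L2 #11); all 9 values appear in both, in order. dp[16][12] = 9 confirms this is the maximum.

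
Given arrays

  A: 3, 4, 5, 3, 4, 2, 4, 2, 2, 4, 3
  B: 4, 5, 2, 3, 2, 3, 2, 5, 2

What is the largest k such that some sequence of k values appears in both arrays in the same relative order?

Let dp[i][j] be the LCS length of the first i values of A and the first j values of B. dp[i][j] = dp[i-1][j-1]+1 when the i-th and j-th values match, else max(dp[i-1][j], dp[i][j-1]).
    ·  4  5  2  3  2  3  2  5  2
 ·  0  0  0  0  0  0  0  0  0  0
 3  0  0  0  0  1  1  1  1  1  1
 4  0  1  1  1  1  1  1  1  1  1
 5  0  1  2  2  2  2  2  2  2  2
 3  0  1  2  2  3  3  3  3  3  3
 4  0  1  2  2  3  3  3  3  3  3
 2  0  1  2  3  3  4  4  4  4  4
 4  0  1  2  3  3  4  4  4  4  4
 2  0  1  2  3  3  4  4  5  5  5
 2  0  1  2  3  3  4  4  5  5  6
 4  0  1  2  3  3  4  4  5  5  6
 3  0  1  2  3  4  4  5  5  5  6
dp[11][9] = 6. One LCS (by backtracking along matches): 4, 5, 3, 2, 2, 2.

6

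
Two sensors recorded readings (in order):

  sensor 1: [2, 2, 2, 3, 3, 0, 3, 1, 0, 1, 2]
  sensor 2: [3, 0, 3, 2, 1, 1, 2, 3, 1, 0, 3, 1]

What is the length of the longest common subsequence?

Taking 2 (sensor 1 #1, sensor 2 #4), 2 (sensor 1 #3, sensor 2 #7), 3 (sensor 1 #4, sensor 2 #8), 0 (sensor 1 #6, sensor 2 #10), 3 (sensor 1 #7, sensor 2 #11), 1 (sensor 1 #10, sensor 2 #12) gives a common subsequence of length 6, and the DP table's final entry dp[11][12] is also 6, so no common subsequence is longer.

6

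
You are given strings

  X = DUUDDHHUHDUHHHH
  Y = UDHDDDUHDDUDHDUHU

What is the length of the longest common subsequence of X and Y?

Taking D (X #1, Y #6), then U (X #2, Y #7), then D (X #4, Y #9), then D (X #5, Y #10), then U (X #8, Y #11), then H (X #9, Y #13), then D (X #10, Y #14), then U (X #11, Y #15), then H (X #12, Y #16) gives a common subsequence of length 9, and the DP table's final entry dp[15][17] is also 9, so no common subsequence is longer.

9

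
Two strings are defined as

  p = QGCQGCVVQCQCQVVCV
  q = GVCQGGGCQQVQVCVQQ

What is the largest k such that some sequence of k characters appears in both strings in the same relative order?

11

Taking G (p #2, q #1), C (p #3, q #3), Q (p #4, q #4), G (p #5, q #7), C (p #6, q #8), Q (p #9, q #9), Q (p #11, q #10), Q (p #13, q #12), V (p #15, q #13), C (p #16, q #14), V (p #17, q #15) gives a common subsequence of length 11. The LCS DP gives dp[17][17] = 11, so this is optimal.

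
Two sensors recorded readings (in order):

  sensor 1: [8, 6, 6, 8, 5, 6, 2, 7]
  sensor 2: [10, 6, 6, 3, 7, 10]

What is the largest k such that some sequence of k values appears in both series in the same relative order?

3

Match 6 (sensor 1 #2, sensor 2 #2), 6 (sensor 1 #3, sensor 2 #3), 7 (sensor 1 #8, sensor 2 #5) — 3 values in the same relative order in both. The LCS DP gives dp[8][6] = 3, so this is optimal.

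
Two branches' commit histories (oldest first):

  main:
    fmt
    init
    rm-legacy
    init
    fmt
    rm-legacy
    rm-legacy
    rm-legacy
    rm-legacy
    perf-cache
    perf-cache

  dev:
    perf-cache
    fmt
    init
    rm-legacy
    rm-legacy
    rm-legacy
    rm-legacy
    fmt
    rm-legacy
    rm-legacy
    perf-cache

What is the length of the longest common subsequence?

Taking fmt (main #1, dev #2), then init (main #2, dev #3), then rm-legacy (main #3, dev #5), then rm-legacy (main #6, dev #6), then rm-legacy (main #7, dev #7), then rm-legacy (main #8, dev #9), then rm-legacy (main #9, dev #10), then perf-cache (main #11, dev #11) gives a common subsequence of length 8, and the DP table's final entry dp[11][11] is also 8, so no common subsequence is longer.

8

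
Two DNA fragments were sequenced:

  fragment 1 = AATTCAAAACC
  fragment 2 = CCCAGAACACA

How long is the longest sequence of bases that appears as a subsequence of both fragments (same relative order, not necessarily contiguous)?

6

Let dp[i][j] be the LCS length of the first i bases of fragment 1 and the first j bases of fragment 2. dp[i][j] = dp[i-1][j-1]+1 when the i-th and j-th bases match, else max(dp[i-1][j], dp[i][j-1]).
    ·  C  C  C  A  G  A  A  C  A  C  A
 ·  0  0  0  0  0  0  0  0  0  0  0  0
 A  0  0  0  0  1  1  1  1  1  1  1  1
 A  0  0  0  0  1  1  2  2  2  2  2  2
 T  0  0  0  0  1  1  2  2  2  2  2  2
 T  0  0  0  0  1  1  2  2  2  2  2  2
 C  0  1  1  1  1  1  2  2  3  3  3  3
 A  0  1  1  1  2  2  2  3  3  4  4  4
 A  0  1  1  1  2  2  3  3  3  4  4  5
 A  0  1  1  1  2  2  3  4  4  4  4  5
 A  0  1  1  1  2  2  3  4  4  5  5  5
 C  0  1  2  2  2  2  3  4  5  5  6  6
 C  0  1  2  3  3  3  3  4  5  5  6  6
dp[11][11] = 6. One LCS (by backtracking along matches): CAAAAC.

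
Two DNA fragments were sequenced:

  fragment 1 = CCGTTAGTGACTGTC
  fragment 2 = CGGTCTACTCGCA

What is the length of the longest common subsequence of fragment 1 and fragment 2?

Taking C [1,1], G [3,3], T [4,4], T [5,6], A [6,7], T [8,9], C [11,10], G [13,11], C [15,12] gives a common subsequence of length 9. dp[15][13] = 9 confirms this is the maximum.

9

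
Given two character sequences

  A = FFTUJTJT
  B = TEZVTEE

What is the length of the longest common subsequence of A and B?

Let dp[i][j] be the LCS length of the first i characters of A and the first j characters of B. dp[i][j] = dp[i-1][j-1]+1 when the i-th and j-th characters match, else max(dp[i-1][j], dp[i][j-1]).
    ·  T  E  Z  V  T  E  E
 ·  0  0  0  0  0  0  0  0
 F  0  0  0  0  0  0  0  0
 F  0  0  0  0  0  0  0  0
 T  0  1  1  1  1  1  1  1
 U  0  1  1  1  1  1  1  1
 J  0  1  1  1  1  1  1  1
 T  0  1  1  1  1  2  2  2
 J  0  1  1  1  1  2  2  2
 T  0  1  1  1  1  2  2  2
dp[8][7] = 2. One LCS (by backtracking along matches): TT.

2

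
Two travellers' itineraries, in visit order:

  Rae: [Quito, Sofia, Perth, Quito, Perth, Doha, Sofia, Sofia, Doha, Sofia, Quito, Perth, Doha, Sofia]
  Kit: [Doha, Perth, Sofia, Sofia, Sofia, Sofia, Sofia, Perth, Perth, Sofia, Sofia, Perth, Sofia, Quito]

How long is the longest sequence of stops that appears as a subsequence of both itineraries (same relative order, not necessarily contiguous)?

Pick Sofia (Rae #2, Kit #7), Perth (Rae #3, Kit #8), Perth (Rae #5, Kit #9), Sofia (Rae #7, Kit #10), Sofia (Rae #8, Kit #11), Sofia (Rae #10, Kit #13), Quito (Rae #11, Kit #14); all 7 stops appear in both, in order. The LCS DP gives dp[14][14] = 7, so this is optimal.

7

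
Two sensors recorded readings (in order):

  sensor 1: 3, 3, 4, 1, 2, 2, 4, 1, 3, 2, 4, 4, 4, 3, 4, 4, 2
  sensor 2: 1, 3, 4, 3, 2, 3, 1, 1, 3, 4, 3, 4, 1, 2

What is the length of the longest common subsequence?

Match 3 at sensor 1[1]=sensor 2[4] → 3 at sensor 1[2]=sensor 2[6] → 1 at sensor 1[4]=sensor 2[7] → 1 at sensor 1[8]=sensor 2[8] → 3 at sensor 1[9]=sensor 2[9] → 4 at sensor 1[13]=sensor 2[10] → 3 at sensor 1[14]=sensor 2[11] → 4 at sensor 1[15]=sensor 2[12] → 2 at sensor 1[17]=sensor 2[14] — 9 values in the same relative order in both. The LCS DP gives dp[17][14] = 9, so this is optimal.

9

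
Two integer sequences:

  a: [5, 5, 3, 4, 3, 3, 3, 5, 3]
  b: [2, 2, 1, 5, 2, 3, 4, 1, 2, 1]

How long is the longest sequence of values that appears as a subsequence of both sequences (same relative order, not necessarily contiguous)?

3

Taking 5 [1,4], then 3 [3,6], then 4 [4,7] gives a common subsequence of length 3. Since dp[9][10] = 3, nothing longer is possible.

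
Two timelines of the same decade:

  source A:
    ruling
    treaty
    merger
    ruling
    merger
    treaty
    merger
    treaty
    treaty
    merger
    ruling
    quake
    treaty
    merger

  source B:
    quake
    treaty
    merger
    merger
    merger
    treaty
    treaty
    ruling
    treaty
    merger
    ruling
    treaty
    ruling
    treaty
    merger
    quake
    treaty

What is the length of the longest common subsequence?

10

Pick treaty (source A #2, source B #2), then merger (source A #3, source B #5), then ruling (source A #4, source B #8), then treaty (source A #6, source B #9), then merger (source A #7, source B #10), then treaty (source A #8, source B #12), then treaty (source A #9, source B #14), then merger (source A #10, source B #15), then quake (source A #12, source B #16), then treaty (source A #13, source B #17); all 10 events appear in both, in order. The LCS DP gives dp[14][17] = 10, so this is optimal.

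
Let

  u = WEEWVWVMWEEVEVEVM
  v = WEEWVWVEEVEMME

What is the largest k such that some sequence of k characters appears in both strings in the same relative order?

One common subsequence of length 12: W (u #1, v #1), then E (u #2, v #2), then E (u #3, v #3), then W (u #4, v #4), then V (u #5, v #5), then W (u #6, v #6), then V (u #7, v #7), then E (u #10, v #8), then E (u #11, v #9), then V (u #12, v #10), then E (u #13, v #11), then E (u #15, v #14). dp[17][14] = 12 confirms this is the maximum.

12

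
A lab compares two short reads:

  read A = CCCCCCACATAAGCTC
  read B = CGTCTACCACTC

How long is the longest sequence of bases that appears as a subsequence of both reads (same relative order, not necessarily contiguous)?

8

Match C [1,1] → C [2,4] → C [6,7] → C [8,8] → A [12,9] → C [14,10] → T [15,11] → C [16,12] — 8 bases in the same relative order in both, and the DP table's final entry dp[16][12] is also 8, so no common subsequence is longer.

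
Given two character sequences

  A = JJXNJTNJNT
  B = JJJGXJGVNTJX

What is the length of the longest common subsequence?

Let dp[i][j] be the LCS length of the first i characters of A and the first j characters of B. dp[i][j] = dp[i-1][j-1]+1 when the i-th and j-th characters match, else max(dp[i-1][j], dp[i][j-1]).
    ·  J  J  J  G  X  J  G  V  N  T  J  X
 ·  0  0  0  0  0  0  0  0  0  0  0  0  0
 J  0  1  1  1  1  1  1  1  1  1  1  1  1
 J  0  1  2  2  2  2  2  2  2  2  2  2  2
 X  0  1  2  2  2  3  3  3  3  3  3  3  3
 N  0  1  2  2  2  3  3  3  3  4  4  4  4
 J  0  1  2  3  3  3  4  4  4  4  4  5  5
 T  0  1  2  3  3  3  4  4  4  4  5  5  5
 N  0  1  2  3  3  3  4  4  4  5  5  5  5
 J  0  1  2  3  3  3  4  4  4  5  5  6  6
 N  0  1  2  3  3  3  4  4  4  5  5  6  6
 T  0  1  2  3  3  3  4  4  4  5  6  6  6
dp[10][12] = 6. One LCS (by backtracking along matches): JJXNTJ.

6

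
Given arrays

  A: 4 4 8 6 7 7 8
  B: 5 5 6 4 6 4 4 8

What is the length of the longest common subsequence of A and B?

3

Let dp[i][j] be the LCS length of the first i values of A and the first j values of B. dp[i][j] = dp[i-1][j-1]+1 when the i-th and j-th values match, else max(dp[i-1][j], dp[i][j-1]).
    ·  5  5  6  4  6  4  4  8
 ·  0  0  0  0  0  0  0  0  0
 4  0  0  0  0  1  1  1  1  1
 4  0  0  0  0  1  1  2  2  2
 8  0  0  0  0  1  1  2  2  3
 6  0  0  0  1  1  2  2  2  3
 7  0  0  0  1  1  2  2  2  3
 7  0  0  0  1  1  2  2  2  3
 8  0  0  0  1  1  2  2  2  3
dp[7][8] = 3. One LCS (by backtracking along matches): 4, 4, 8.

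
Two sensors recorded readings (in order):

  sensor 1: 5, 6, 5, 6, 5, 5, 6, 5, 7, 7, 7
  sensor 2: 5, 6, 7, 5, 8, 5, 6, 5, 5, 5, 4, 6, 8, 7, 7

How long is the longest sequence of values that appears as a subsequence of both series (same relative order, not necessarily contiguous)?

Match 5 [1,1], then 6 [2,2], then 5 [3,6], then 6 [4,7], then 5 [5,9], then 5 [6,10], then 6 [7,12], then 7 [10,14], then 7 [11,15] — 9 values in the same relative order in both. Since dp[11][15] = 9, nothing longer is possible.

9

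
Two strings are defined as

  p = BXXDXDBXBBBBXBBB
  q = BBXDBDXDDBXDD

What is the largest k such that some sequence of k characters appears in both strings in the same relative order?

7

Pick B at p[1]=q[2], then X at p[2]=q[3], then X at p[3]=q[7], then D at p[4]=q[8], then D at p[6]=q[9], then B at p[7]=q[10], then X at p[8]=q[11]; all 7 characters appear in both, in order. Since dp[16][13] = 7, nothing longer is possible.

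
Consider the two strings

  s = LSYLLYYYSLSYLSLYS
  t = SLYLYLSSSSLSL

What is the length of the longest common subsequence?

9

Taking L at s[1]=t[2], then Y at s[3]=t[3], then L at s[4]=t[4], then L at s[5]=t[6], then S at s[9]=t[9], then S at s[11]=t[10], then L at s[13]=t[11], then S at s[14]=t[12], then L at s[15]=t[13] gives a common subsequence of length 9, and the DP table's final entry dp[17][13] is also 9, so no common subsequence is longer.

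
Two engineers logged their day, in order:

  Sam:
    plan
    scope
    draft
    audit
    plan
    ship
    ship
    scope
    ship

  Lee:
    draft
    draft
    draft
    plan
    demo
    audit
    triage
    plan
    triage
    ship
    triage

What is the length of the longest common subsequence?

4

Pick plan [1,4], audit [4,6], plan [5,8], ship [6,10]; all 4 tasks appear in both, in order. Since dp[9][11] = 4, nothing longer is possible.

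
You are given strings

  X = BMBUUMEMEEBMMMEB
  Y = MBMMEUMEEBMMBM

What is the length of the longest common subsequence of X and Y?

11

One common subsequence of length 11: B [1,2]; then M [2,3]; then M [6,4]; then E [7,5]; then M [8,7]; then E [9,8]; then E [10,9]; then B [11,10]; then M [12,11]; then M [13,12]; then M [14,14]. dp[16][14] = 11 confirms this is the maximum.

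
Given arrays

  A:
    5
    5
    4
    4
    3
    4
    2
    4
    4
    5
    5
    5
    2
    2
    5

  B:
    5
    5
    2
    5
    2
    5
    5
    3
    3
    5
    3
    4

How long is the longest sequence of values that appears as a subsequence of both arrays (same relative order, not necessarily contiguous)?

Pick 5 at A[1]=B[1], 5 at A[2]=B[2], 2 at A[7]=B[3], 5 at A[10]=B[4], 5 at A[11]=B[6], 5 at A[12]=B[7], 5 at A[15]=B[10]; all 7 values appear in both, in order, and the DP table's final entry dp[15][12] is also 7, so no common subsequence is longer.

7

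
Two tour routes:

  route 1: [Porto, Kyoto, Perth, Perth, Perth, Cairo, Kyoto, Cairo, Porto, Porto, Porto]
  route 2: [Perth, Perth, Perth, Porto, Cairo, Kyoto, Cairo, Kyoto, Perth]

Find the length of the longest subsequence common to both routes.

6

Pick Perth at route 1[3]=route 2[1], Perth at route 1[4]=route 2[2], Perth at route 1[5]=route 2[3], Cairo at route 1[6]=route 2[5], Kyoto at route 1[7]=route 2[6], Cairo at route 1[8]=route 2[7]; all 6 stops appear in both, in order. dp[11][9] = 6 confirms this is the maximum.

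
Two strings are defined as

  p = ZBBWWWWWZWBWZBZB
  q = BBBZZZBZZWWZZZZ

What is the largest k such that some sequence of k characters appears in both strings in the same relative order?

One common subsequence of length 7: Z (p #1, q #6), B (p #2, q #7), W (p #4, q #10), W (p #5, q #11), Z (p #9, q #13), Z (p #13, q #14), Z (p #15, q #15). dp[16][15] = 7 confirms this is the maximum.

7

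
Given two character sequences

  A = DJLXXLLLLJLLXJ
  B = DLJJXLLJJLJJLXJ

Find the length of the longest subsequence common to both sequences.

10

Pick D at A[1]=B[1]; then J at A[2]=B[4]; then X at A[5]=B[5]; then L at A[6]=B[6]; then L at A[7]=B[7]; then L at A[8]=B[10]; then J at A[10]=B[12]; then L at A[12]=B[13]; then X at A[13]=B[14]; then J at A[14]=B[15]; all 10 characters appear in both, in order. The LCS DP gives dp[14][15] = 10, so this is optimal.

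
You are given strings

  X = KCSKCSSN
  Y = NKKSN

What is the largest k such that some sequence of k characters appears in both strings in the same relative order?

4

Match K (X #1, Y #2) → K (X #4, Y #3) → S (X #7, Y #4) → N (X #8, Y #5) — 4 characters in the same relative order in both. dp[8][5] = 4 confirms this is the maximum.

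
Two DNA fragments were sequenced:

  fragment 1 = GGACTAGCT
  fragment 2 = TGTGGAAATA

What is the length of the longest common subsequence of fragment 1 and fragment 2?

5

Let dp[i][j] be the LCS length of the first i bases of fragment 1 and the first j bases of fragment 2. dp[i][j] = dp[i-1][j-1]+1 when the i-th and j-th bases match, else max(dp[i-1][j], dp[i][j-1]).
    ·  T  G  T  G  G  A  A  A  T  A
 ·  0  0  0  0  0  0  0  0  0  0  0
 G  0  0  1  1  1  1  1  1  1  1  1
 G  0  0  1  1  2  2  2  2  2  2  2
 A  0  0  1  1  2  2  3  3  3  3  3
 C  0  0  1  1  2  2  3  3  3  3  3
 T  0  1  1  2  2  2  3  3  3  4  4
 A  0  1  1  2  2  2  3  4  4  4  5
 G  0  1  2  2  3  3  3  4  4  4  5
 C  0  1  2  2  3  3  3  4  4  4  5
 T  0  1  2  3  3  3  3  4  4  5  5
dp[9][10] = 5. One LCS (by backtracking along matches): GGATA.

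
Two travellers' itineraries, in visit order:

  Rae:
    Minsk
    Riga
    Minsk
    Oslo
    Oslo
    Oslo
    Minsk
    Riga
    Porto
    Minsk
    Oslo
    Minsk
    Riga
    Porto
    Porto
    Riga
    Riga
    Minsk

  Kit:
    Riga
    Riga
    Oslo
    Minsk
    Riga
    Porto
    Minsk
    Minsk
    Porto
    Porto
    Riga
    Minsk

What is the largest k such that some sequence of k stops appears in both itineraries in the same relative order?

Taking Riga (Rae #2, Kit #2), then Oslo (Rae #6, Kit #3), then Minsk (Rae #7, Kit #4), then Riga (Rae #8, Kit #5), then Porto (Rae #9, Kit #6), then Minsk (Rae #10, Kit #7), then Minsk (Rae #12, Kit #8), then Porto (Rae #14, Kit #9), then Porto (Rae #15, Kit #10), then Riga (Rae #17, Kit #11), then Minsk (Rae #18, Kit #12) gives a common subsequence of length 11. The LCS DP gives dp[18][12] = 11, so this is optimal.

11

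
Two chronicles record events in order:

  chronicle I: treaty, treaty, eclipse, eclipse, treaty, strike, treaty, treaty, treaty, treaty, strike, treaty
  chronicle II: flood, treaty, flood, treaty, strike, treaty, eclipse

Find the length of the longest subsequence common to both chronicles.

Match treaty at chronicle I[1]=chronicle II[2], treaty at chronicle I[5]=chronicle II[4], strike at chronicle I[6]=chronicle II[5], treaty at chronicle I[7]=chronicle II[6] — 4 events in the same relative order in both, and the DP table's final entry dp[12][7] is also 4, so no common subsequence is longer.

4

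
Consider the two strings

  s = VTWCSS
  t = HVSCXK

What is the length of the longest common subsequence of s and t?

Match V at s[1]=t[2], then C at s[4]=t[4] — 2 characters in the same relative order in both. dp[6][6] = 2 confirms this is the maximum.

2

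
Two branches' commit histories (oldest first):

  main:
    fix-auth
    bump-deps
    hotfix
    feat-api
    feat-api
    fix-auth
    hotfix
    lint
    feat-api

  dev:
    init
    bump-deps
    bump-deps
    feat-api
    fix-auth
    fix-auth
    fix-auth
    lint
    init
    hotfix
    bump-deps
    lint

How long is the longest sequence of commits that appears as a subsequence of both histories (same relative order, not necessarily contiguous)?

5

One common subsequence of length 5: bump-deps at main[2]=dev[3], feat-api at main[4]=dev[4], fix-auth at main[6]=dev[7], hotfix at main[7]=dev[10], lint at main[8]=dev[12]. The LCS DP gives dp[9][12] = 5, so this is optimal.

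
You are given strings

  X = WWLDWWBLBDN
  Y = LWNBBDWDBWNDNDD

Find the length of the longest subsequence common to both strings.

6

Pick W (X #1, Y #2), then W (X #2, Y #7), then D (X #4, Y #8), then W (X #5, Y #10), then D (X #10, Y #12), then N (X #11, Y #13); all 6 characters appear in both, in order. Since dp[11][15] = 6, nothing longer is possible.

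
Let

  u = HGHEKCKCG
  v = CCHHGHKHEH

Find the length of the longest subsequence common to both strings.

Let dp[i][j] be the LCS length of the first i characters of u and the first j characters of v. dp[i][j] = dp[i-1][j-1]+1 when the i-th and j-th characters match, else max(dp[i-1][j], dp[i][j-1]).
    ·  C  C  H  H  G  H  K  H  E  H
 ·  0  0  0  0  0  0  0  0  0  0  0
 H  0  0  0  1  1  1  1  1  1  1  1
 G  0  0  0  1  1  2  2  2  2  2  2
 H  0  0  0  1  2  2  3  3  3  3  3
 E  0  0  0  1  2  2  3  3  3  4  4
 K  0  0  0  1  2  2  3  4  4  4  4
 C  0  1  1  1  2  2  3  4  4  4  4
 K  0  1  1  1  2  2  3  4  4  4  4
 C  0  1  2  2  2  2  3  4  4  4  4
 G  0  1  2  2  2  3  3  4  4  4  4
dp[9][10] = 4. One LCS (by backtracking along matches): HGHE.

4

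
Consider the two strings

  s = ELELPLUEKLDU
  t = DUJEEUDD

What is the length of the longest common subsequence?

4

Let dp[i][j] be the LCS length of the first i characters of s and the first j characters of t. dp[i][j] = dp[i-1][j-1]+1 when the i-th and j-th characters match, else max(dp[i-1][j], dp[i][j-1]).
    ·  D  U  J  E  E  U  D  D
 ·  0  0  0  0  0  0  0  0  0
 E  0  0  0  0  1  1  1  1  1
 L  0  0  0  0  1  1  1  1  1
 E  0  0  0  0  1  2  2  2  2
 L  0  0  0  0  1  2  2  2  2
 P  0  0  0  0  1  2  2  2  2
 L  0  0  0  0  1  2  2  2  2
 U  0  0  1  1  1  2  3  3  3
 E  0  0  1  1  2  2  3  3  3
 K  0  0  1  1  2  2  3  3  3
 L  0  0  1  1  2  2  3  3  3
 D  0  1  1  1  2  2  3  4  4
 U  0  1  2  2  2  2  3  4  4
dp[12][8] = 4. One LCS (by backtracking along matches): EEUD.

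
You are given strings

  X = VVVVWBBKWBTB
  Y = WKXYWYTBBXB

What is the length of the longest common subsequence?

Let dp[i][j] be the LCS length of the first i characters of X and the first j characters of Y. dp[i][j] = dp[i-1][j-1]+1 when the i-th and j-th characters match, else max(dp[i-1][j], dp[i][j-1]).
    ·  W  K  X  Y  W  Y  T  B  B  X  B
 ·  0  0  0  0  0  0  0  0  0  0  0  0
 V  0  0  0  0  0  0  0  0  0  0  0  0
 V  0  0  0  0  0  0  0  0  0  0  0  0
 V  0  0  0  0  0  0  0  0  0  0  0  0
 V  0  0  0  0  0  0  0  0  0  0  0  0
 W  0  1  1  1  1  1  1  1  1  1  1  1
 B  0  1  1  1  1  1  1  1  2  2  2  2
 B  0  1  1  1  1  1  1  1  2  3  3  3
 K  0  1  2  2  2  2  2  2  2  3  3  3
 W  0  1  2  2  2  3  3  3  3  3  3  3
 B  0  1  2  2  2  3  3  3  4  4  4  4
 T  0  1  2  2  2  3  3  4  4  4  4  4
 B  0  1  2  2  2  3  3  4  5  5  5  5
dp[12][11] = 5. One LCS (by backtracking along matches): WKWBB.

5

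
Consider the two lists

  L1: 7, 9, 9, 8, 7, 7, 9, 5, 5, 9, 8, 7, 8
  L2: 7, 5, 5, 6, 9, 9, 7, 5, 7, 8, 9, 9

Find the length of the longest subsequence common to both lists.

7

One common subsequence of length 7: 7 at L1[1]=L2[1] → 9 at L1[2]=L2[5] → 9 at L1[3]=L2[6] → 7 at L1[5]=L2[7] → 7 at L1[6]=L2[9] → 9 at L1[7]=L2[11] → 9 at L1[10]=L2[12], and the DP table's final entry dp[13][12] is also 7, so no common subsequence is longer.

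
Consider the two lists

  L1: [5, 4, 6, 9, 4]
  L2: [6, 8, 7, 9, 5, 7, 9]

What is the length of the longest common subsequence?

Let dp[i][j] be the LCS length of the first i values of L1 and the first j values of L2. dp[i][j] = dp[i-1][j-1]+1 when the i-th and j-th values match, else max(dp[i-1][j], dp[i][j-1]).
    ·  6  8  7  9  5  7  9
 ·  0  0  0  0  0  0  0  0
 5  0  0  0  0  0  1  1  1
 4  0  0  0  0  0  1  1  1
 6  0  1  1  1  1  1  1  1
 9  0  1  1  1  2  2  2  2
 4  0  1  1  1  2  2  2  2
dp[5][7] = 2. One LCS (by backtracking along matches): 5, 9.

2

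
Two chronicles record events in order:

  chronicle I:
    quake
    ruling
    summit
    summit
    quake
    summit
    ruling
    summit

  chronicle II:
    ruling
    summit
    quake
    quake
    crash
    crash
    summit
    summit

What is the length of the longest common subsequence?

5

Pick ruling [2,1], then summit [3,2], then quake [5,4], then summit [6,7], then summit [8,8]; all 5 events appear in both, in order. Since dp[8][8] = 5, nothing longer is possible.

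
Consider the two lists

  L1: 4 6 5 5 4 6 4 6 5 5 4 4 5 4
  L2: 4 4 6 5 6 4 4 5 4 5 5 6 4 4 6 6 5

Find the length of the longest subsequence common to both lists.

10

One common subsequence of length 10: 4 at L1[1]=L2[2] → 6 at L1[2]=L2[3] → 5 at L1[3]=L2[4] → 5 at L1[4]=L2[8] → 4 at L1[7]=L2[9] → 5 at L1[9]=L2[10] → 5 at L1[10]=L2[11] → 4 at L1[11]=L2[13] → 4 at L1[12]=L2[14] → 5 at L1[13]=L2[17]. The LCS DP gives dp[14][17] = 10, so this is optimal.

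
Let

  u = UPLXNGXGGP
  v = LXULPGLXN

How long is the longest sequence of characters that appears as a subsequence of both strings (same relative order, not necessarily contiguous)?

5

Taking U at u[1]=v[3], P at u[2]=v[5], L at u[3]=v[7], X at u[4]=v[8], N at u[5]=v[9] gives a common subsequence of length 5, and the DP table's final entry dp[10][9] is also 5, so no common subsequence is longer.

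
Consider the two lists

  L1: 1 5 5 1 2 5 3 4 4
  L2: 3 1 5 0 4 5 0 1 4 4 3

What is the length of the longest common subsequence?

Let dp[i][j] be the LCS length of the first i values of L1 and the first j values of L2. dp[i][j] = dp[i-1][j-1]+1 when the i-th and j-th values match, else max(dp[i-1][j], dp[i][j-1]).
    ·  3  1  5  0  4  5  0  1  4  4  3
 ·  0  0  0  0  0  0  0  0  0  0  0  0
 1  0  0  1  1  1  1  1  1  1  1  1  1
 5  0  0  1  2  2  2  2  2  2  2  2  2
 5  0  0  1  2  2  2  3  3  3  3  3  3
 1  0  0  1  2  2  2  3  3  4  4  4  4
 2  0  0  1  2  2  2  3  3  4  4  4  4
 5  0  0  1  2  2  2  3  3  4  4  4  4
 3  0  1  1  2  2  2  3  3  4  4  4  5
 4  0  1  1  2  2  3  3  3  4  5  5  5
 4  0  1  1  2  2  3  3  3  4  5  6  6
dp[9][11] = 6. One LCS (by backtracking along matches): 1, 5, 5, 1, 4, 4.

6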